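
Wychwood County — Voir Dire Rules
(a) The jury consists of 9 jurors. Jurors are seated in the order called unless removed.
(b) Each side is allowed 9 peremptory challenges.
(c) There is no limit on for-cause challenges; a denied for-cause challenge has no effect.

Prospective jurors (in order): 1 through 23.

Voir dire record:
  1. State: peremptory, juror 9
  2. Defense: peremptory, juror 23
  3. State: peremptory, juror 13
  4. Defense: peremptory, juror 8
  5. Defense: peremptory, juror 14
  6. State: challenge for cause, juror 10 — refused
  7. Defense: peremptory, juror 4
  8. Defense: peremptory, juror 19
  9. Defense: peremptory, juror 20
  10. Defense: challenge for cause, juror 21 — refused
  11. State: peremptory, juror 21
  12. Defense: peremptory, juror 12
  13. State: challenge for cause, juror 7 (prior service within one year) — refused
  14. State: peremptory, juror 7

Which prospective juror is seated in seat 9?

Removed: #4, #7, #8, #9, #12, #13, #14, #19, #20, #21, #23. (#10 stays — for-cause denied.)
Seating in order: seats 1–9 → #1, #2, #3, #5, #6, #10, #11, #15, #16.
So seat 9 is #16.

16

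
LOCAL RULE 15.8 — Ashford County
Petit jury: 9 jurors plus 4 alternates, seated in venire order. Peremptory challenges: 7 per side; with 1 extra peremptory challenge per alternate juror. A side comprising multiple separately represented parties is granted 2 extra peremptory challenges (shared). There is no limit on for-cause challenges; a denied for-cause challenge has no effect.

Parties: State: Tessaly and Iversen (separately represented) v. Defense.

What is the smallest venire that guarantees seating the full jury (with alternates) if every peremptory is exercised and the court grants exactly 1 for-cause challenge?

Seats to fill: 9 + 4 alternates = 13.
Peremptories — State: 7 + 1×4 + 2 = 13; Defense: 7 + 1×4 = 11; total 24.
For-cause removals: 1.
Minimum venire: 13 + 24 + 1 = 38.

38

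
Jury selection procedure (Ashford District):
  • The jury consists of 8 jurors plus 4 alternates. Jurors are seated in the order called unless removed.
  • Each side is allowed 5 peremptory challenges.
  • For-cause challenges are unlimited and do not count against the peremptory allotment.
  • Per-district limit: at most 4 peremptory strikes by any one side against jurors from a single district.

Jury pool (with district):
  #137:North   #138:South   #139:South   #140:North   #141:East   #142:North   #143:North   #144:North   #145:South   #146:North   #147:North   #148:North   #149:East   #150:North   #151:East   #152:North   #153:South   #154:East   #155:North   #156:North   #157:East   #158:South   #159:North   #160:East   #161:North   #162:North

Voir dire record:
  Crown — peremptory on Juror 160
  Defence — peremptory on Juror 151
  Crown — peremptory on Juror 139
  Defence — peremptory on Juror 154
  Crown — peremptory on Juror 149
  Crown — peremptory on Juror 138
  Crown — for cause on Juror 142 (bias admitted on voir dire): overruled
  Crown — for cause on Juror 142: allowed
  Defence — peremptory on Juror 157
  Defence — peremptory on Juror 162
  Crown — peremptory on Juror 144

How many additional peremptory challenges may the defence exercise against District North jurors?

Defence peremptories so far: #151, #154, #157, #162 — 4 of 5 used, 1 left overall.
Against District North: #162 — 1 used; per-district cap 4 leaves 3.
Binding limit: min(1, 3) = 1.

1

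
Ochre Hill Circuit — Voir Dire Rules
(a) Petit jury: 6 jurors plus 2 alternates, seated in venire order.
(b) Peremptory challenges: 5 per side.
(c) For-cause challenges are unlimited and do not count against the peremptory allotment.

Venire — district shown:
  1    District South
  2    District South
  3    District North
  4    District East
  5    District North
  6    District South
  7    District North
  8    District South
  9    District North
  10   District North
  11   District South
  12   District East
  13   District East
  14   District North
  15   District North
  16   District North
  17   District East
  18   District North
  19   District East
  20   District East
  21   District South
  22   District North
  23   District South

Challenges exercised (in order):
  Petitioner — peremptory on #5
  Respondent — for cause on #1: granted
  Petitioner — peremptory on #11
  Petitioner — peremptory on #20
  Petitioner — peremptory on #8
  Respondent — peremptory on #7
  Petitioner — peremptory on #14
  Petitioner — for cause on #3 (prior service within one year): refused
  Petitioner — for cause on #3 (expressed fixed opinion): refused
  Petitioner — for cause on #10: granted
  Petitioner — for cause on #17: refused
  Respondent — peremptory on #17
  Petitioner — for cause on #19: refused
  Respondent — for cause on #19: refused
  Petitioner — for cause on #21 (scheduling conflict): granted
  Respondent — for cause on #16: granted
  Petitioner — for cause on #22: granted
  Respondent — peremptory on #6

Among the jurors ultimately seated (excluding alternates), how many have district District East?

3

Removed: #1, #5, #6, #7, #8, #10, #11, #14, #16, #17, #20, #21, #22.
Seated jurors 1–6: #2, #3, #4, #9, #12, #13 (alternates #15, #18 not counted).
Of those, in District East: #4, #12, #13 → 3.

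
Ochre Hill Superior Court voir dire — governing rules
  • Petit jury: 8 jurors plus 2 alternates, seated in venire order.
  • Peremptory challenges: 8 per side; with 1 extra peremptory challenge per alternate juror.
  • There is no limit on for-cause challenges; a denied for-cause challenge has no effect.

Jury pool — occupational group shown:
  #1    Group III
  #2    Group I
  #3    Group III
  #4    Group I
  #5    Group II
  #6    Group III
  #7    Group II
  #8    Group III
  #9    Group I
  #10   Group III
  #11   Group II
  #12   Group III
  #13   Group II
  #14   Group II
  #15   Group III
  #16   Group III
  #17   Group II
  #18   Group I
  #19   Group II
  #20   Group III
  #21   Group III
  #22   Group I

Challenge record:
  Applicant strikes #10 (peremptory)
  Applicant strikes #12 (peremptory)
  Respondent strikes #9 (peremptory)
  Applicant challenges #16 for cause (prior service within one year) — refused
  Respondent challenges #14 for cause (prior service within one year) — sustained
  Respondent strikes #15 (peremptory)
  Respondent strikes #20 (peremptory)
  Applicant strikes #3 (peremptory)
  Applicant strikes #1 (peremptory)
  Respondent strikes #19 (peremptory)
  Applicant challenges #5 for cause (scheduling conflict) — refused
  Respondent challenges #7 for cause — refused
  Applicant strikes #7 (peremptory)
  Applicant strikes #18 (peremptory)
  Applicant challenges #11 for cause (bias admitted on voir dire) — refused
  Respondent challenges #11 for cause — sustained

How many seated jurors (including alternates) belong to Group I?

3

Removed: #1, #3, #7, #9, #10, #11, #12, #14, #15, #18, #19, #20.
Seated (10 incl. alternates): #2, #4, #5, #6, #8, #13, #16, #17, #21, #22.
Of those, in Group I: #2, #4, #22 → 3.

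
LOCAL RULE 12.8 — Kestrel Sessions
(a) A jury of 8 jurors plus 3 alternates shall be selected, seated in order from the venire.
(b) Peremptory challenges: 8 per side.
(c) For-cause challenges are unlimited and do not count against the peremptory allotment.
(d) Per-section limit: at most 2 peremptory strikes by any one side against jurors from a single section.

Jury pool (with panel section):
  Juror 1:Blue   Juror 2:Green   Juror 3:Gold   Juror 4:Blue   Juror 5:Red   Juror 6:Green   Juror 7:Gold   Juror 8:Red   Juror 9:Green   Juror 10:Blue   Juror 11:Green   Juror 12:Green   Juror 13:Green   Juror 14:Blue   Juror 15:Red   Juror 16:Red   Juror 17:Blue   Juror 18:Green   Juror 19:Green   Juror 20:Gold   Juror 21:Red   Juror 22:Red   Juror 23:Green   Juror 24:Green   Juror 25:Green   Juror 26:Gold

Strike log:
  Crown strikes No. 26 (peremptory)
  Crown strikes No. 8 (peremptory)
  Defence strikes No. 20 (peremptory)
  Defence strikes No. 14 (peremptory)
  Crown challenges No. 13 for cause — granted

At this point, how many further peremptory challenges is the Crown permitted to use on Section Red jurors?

1

Crown peremptories so far: #26, #8 — 2 of 8 used, 6 left overall.
Against Section Red: #8 — 1 used; per-section cap 2 leaves 1.
Binding limit: min(6, 1) = 1.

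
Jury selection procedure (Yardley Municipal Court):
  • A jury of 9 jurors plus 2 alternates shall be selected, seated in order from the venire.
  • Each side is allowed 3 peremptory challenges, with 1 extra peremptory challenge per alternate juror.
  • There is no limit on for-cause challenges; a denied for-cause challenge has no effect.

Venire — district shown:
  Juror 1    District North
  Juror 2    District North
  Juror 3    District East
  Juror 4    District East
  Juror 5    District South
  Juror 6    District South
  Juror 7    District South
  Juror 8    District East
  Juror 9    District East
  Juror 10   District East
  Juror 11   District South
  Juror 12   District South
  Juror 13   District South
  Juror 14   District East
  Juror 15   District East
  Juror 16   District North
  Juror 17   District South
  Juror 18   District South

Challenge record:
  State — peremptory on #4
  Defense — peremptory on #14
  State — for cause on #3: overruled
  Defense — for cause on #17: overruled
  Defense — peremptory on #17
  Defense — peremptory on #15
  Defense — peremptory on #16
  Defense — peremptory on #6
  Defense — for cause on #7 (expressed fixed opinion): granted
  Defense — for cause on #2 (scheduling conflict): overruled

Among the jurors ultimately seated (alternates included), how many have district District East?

4

Removed: #4, #6, #7, #14, #15, #16, #17.
Seated (11 incl. alternates): #1, #2, #3, #5, #8, #9, #10, #11, #12, #13, #18.
Of those, in District East: #3, #8, #9, #10 → 4.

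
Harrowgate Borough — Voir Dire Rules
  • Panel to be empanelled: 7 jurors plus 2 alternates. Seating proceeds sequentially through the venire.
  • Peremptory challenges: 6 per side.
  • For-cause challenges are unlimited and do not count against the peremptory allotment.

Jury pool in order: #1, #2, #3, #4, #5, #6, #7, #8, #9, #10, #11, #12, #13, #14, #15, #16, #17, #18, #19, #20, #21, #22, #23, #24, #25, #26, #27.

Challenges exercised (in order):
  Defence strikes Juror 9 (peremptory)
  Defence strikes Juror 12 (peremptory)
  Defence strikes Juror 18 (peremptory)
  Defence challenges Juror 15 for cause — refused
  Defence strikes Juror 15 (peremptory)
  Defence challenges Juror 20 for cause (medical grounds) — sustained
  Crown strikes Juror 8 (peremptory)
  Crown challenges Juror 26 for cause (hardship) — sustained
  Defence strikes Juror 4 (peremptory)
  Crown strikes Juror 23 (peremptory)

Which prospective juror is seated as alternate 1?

11

Removed: #4, #8, #9, #12, #15, #18, #20, #23, #26.
Seating in order: seats 1–7 → #1, #2, #3, #5, #6, #7, #10; alternates → #11, #13.
So alternate 1 is #11.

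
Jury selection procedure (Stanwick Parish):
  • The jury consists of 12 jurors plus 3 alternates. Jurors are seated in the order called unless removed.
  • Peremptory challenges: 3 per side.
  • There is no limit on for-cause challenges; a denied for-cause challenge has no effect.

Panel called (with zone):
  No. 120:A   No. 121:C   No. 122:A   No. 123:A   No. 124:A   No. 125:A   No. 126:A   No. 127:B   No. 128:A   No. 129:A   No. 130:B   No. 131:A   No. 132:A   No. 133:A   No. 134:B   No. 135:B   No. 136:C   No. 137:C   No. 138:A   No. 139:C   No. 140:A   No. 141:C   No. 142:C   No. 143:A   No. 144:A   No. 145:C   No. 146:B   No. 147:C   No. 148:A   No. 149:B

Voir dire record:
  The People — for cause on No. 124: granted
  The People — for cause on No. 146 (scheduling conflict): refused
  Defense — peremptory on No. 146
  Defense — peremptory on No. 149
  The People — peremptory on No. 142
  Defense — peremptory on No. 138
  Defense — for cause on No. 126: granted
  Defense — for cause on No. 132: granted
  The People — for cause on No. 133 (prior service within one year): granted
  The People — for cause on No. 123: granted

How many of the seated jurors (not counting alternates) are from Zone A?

6

Removed: #123, #124, #126, #132, #133, #138, #142, #146, #149.
Seated jurors 1–12: #120, #121, #122, #125, #127, #128, #129, #130, #131, #134, #135, #136 (alternates #137, #139, #140 not counted).
Of those, in Zone A: #120, #122, #125, #128, #129, #131 → 6.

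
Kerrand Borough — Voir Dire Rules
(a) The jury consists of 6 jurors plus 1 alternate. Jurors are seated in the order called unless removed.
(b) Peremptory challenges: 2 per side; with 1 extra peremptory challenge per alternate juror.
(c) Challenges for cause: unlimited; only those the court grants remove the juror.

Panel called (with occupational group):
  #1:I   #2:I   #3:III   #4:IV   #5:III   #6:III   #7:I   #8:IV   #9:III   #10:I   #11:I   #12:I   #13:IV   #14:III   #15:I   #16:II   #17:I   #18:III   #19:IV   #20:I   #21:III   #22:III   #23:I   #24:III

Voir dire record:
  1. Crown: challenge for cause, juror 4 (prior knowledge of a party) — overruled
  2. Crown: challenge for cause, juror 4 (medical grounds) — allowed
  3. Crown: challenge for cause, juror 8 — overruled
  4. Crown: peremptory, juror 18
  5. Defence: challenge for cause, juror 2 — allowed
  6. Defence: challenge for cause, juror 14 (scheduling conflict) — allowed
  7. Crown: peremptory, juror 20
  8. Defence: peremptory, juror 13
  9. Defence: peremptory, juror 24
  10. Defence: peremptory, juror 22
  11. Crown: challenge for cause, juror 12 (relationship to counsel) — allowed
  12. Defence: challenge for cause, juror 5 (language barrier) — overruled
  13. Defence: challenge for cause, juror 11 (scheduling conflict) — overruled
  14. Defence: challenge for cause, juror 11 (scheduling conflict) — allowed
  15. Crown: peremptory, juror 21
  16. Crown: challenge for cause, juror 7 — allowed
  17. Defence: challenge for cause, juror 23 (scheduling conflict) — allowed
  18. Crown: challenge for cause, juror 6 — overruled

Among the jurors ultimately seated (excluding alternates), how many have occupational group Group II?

0

Removed: #2, #4, #7, #11, #12, #13, #14, #18, #20, #21, #22, #23, #24.
Seated jurors 1–6: #1, #3, #5, #6, #8, #9 (alternates #10 not counted).
None of those are in Group II → 0.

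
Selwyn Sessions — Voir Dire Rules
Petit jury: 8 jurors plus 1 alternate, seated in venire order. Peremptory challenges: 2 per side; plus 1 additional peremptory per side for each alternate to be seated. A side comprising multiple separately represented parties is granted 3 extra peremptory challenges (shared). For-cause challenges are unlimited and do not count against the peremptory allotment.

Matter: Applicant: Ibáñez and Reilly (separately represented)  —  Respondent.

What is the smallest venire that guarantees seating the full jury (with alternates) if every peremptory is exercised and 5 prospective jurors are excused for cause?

23

Seats to fill: 8 + 1 alternates = 9.
Peremptories — Applicant: 2 + 1×1 + 3 = 6; Respondent: 2 + 1×1 = 3; total 9.
For-cause removals: 5.
Minimum venire: 9 + 9 + 5 = 23.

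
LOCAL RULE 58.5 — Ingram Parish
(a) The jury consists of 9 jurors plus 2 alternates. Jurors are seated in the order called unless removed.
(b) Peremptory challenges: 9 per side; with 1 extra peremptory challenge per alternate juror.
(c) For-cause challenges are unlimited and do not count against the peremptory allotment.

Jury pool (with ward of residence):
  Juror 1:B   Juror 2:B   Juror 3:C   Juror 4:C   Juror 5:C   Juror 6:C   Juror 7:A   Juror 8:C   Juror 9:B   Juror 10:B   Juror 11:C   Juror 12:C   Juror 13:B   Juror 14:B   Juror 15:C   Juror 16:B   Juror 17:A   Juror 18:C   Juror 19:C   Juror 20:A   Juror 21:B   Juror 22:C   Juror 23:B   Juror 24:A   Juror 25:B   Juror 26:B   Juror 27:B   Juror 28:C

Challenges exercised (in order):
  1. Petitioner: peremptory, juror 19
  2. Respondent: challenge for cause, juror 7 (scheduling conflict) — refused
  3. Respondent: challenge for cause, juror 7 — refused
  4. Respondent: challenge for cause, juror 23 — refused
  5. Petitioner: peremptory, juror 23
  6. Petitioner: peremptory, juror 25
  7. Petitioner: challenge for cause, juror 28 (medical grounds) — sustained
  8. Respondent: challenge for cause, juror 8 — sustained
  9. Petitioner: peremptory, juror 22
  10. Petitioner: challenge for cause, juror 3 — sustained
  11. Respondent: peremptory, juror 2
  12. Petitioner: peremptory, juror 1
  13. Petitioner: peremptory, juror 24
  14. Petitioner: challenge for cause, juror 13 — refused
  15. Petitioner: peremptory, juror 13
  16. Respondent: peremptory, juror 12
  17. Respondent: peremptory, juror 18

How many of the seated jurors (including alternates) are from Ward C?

Removed: #1, #2, #3, #8, #12, #13, #18, #19, #22, #23, #24, #25, #28.
Seated (11 incl. alternates): #4, #5, #6, #7, #9, #10, #11, #14, #15, #16, #17.
Of those, in Ward C: #4, #5, #6, #11, #15 → 5.

5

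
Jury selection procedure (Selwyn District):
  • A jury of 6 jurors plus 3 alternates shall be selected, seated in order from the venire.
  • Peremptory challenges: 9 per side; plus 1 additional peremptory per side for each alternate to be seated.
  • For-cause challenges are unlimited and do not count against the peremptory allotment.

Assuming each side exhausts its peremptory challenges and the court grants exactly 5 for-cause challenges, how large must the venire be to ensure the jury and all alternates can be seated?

Seats to fill: 6 + 3 alternates = 9.
Peremptories: 9 + 1×3 = 12 per side × 2 sides = 24.
For-cause removals: 5.
Minimum venire: 9 + 24 + 5 = 38.

38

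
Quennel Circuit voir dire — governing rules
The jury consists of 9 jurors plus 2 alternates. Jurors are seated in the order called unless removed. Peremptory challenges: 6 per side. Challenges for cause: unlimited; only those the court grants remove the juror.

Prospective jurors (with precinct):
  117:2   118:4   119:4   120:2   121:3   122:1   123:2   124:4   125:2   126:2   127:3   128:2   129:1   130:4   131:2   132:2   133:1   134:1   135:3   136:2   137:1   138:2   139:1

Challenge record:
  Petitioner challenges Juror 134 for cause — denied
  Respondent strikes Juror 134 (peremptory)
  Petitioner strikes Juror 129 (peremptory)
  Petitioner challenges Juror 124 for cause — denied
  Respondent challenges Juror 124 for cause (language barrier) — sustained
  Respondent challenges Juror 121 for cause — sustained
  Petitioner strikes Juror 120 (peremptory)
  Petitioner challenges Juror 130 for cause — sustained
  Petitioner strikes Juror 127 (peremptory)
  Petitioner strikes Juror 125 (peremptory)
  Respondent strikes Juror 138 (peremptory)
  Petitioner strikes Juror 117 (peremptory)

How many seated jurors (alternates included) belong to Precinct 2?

6

Removed: #117, #120, #121, #124, #125, #127, #129, #130, #134, #138.
Seated (11 incl. alternates): #118, #119, #122, #123, #126, #128, #131, #132, #133, #135, #136.
Of those, in Precinct 2: #123, #126, #128, #131, #132, #136 → 6.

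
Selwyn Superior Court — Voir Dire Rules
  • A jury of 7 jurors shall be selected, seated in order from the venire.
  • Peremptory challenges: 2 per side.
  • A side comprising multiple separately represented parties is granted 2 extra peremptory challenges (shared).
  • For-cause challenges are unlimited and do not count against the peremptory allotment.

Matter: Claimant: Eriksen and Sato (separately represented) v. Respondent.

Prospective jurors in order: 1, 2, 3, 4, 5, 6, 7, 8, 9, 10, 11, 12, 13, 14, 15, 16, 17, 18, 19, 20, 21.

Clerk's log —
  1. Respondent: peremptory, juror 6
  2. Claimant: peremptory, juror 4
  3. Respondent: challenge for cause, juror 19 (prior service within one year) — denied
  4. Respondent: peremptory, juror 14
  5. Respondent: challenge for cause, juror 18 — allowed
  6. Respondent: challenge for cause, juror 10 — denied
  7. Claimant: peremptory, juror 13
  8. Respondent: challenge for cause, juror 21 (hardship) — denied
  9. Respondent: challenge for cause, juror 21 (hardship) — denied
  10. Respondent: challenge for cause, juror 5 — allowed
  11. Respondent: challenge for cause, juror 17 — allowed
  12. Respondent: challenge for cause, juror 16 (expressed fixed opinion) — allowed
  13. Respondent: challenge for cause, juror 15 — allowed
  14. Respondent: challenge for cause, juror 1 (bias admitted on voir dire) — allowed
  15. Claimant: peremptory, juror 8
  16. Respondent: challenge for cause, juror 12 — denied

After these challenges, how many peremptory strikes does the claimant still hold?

1

Claimant allotment: 2 base + 2 multi-party = 4.
Claimant peremptories used: #4, #13, #8 — 3.
Remaining: 4 − 3 = 1.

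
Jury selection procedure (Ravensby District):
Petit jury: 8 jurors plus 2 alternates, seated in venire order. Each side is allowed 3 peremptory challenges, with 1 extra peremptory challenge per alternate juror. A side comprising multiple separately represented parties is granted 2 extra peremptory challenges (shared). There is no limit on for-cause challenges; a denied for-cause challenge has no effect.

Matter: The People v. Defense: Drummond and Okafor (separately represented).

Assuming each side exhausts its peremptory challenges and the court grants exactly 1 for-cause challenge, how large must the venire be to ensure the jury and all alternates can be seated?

23

Seats to fill: 8 + 2 alternates = 10.
Peremptories — The People: 3 + 1×2 = 5; Defense: 3 + 1×2 + 2 = 7; total 12.
For-cause removals: 1.
Minimum venire: 10 + 12 + 1 = 23.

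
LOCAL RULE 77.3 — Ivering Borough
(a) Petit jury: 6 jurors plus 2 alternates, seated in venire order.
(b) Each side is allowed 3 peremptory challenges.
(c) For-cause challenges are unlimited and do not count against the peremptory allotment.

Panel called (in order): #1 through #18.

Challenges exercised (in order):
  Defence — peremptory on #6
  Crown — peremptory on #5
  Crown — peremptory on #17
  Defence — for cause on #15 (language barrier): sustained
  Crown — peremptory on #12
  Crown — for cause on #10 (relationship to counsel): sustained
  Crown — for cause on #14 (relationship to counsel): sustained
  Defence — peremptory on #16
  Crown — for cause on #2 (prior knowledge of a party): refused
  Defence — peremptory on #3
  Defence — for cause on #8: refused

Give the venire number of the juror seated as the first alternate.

Removed: #3, #5, #6, #10, #12, #14, #15, #16, #17. (#2, #8 stay — for-cause denied.)
Filling seats in venire order through position 7: #1, #2, #4, #7, #8, #9, #11.
So alternate 1 is #11.

11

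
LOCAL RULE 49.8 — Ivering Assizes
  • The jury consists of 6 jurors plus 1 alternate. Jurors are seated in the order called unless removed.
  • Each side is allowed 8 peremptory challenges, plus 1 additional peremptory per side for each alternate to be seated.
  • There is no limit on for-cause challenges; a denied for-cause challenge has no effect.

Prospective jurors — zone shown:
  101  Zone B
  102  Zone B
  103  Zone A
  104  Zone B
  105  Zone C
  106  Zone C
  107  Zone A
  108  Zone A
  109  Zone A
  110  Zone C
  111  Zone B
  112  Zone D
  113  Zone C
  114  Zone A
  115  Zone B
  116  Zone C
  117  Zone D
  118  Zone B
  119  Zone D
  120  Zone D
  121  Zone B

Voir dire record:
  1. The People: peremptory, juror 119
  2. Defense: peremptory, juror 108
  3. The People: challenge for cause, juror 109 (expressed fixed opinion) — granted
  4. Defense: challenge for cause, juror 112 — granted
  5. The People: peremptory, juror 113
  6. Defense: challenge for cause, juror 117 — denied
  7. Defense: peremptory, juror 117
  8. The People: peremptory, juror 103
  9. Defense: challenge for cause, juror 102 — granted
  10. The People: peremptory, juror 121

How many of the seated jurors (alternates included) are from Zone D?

Removed: #102, #103, #108, #109, #112, #113, #117, #119, #121.
Seated (7 incl. alternates): #101, #104, #105, #106, #107, #110, #111.
None of those are in Zone D → 0.

0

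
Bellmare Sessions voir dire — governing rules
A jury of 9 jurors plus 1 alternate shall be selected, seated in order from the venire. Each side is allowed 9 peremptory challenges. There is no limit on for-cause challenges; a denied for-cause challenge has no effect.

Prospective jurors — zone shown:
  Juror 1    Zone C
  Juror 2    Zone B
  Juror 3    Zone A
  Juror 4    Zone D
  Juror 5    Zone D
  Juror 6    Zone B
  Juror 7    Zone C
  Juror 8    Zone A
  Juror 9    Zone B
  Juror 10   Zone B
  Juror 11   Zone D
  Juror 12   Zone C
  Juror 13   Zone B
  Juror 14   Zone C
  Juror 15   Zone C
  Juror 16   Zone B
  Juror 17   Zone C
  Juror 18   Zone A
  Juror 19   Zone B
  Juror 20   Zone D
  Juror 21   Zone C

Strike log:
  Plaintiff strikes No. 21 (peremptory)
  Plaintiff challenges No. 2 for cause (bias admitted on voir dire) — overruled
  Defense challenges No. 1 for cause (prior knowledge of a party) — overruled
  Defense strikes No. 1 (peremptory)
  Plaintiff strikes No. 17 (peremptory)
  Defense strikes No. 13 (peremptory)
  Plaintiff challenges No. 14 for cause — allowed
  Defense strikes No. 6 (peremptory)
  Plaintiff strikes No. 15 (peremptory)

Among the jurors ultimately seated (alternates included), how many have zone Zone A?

2

Removed: #1, #6, #13, #14, #15, #17, #21.
Seated (10 incl. alternates): #2, #3, #4, #5, #7, #8, #9, #10, #11, #12.
Of those, in Zone A: #3, #8 → 2.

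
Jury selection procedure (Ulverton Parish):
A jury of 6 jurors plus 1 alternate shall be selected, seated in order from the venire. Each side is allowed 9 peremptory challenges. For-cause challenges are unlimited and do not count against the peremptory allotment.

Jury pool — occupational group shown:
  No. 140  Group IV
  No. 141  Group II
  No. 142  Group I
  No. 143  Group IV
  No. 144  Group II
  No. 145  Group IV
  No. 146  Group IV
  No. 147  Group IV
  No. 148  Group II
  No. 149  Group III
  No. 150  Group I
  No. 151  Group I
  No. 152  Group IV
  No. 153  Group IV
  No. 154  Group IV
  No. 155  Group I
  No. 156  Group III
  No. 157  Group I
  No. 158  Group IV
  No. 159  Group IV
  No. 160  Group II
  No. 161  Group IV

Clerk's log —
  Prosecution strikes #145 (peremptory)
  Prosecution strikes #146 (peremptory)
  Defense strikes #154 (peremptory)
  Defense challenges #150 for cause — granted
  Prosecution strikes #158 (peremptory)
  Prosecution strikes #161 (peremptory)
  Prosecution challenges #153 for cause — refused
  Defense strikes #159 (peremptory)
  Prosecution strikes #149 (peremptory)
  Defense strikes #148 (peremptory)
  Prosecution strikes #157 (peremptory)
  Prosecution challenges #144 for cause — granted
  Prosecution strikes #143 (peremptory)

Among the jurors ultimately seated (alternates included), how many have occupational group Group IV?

Removed: #143, #144, #145, #146, #148, #149, #150, #154, #157, #158, #159, #161.
Seated (7 incl. alternates): #140, #141, #142, #147, #151, #152, #153.
Of those, in Group IV: #140, #147, #152, #153 → 4.

4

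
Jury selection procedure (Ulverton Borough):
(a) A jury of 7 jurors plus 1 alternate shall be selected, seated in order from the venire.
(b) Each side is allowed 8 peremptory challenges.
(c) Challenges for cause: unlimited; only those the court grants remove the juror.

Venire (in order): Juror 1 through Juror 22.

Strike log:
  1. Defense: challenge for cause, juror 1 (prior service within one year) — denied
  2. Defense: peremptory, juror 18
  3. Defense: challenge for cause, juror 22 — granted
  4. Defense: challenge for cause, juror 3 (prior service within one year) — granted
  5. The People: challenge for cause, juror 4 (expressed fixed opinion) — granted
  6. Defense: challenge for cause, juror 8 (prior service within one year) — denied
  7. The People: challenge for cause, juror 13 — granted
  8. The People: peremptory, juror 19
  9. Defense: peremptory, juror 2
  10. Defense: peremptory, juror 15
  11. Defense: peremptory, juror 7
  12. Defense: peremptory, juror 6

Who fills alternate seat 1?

14

Removed: #2, #3, #4, #6, #7, #13, #15, #18, #19, #22. (#1, #8 stay — for-cause denied.)
Filling seats in venire order through position 8: #1, #5, #8, #9, #10, #11, #12, #14.
So alternate 1 is #14.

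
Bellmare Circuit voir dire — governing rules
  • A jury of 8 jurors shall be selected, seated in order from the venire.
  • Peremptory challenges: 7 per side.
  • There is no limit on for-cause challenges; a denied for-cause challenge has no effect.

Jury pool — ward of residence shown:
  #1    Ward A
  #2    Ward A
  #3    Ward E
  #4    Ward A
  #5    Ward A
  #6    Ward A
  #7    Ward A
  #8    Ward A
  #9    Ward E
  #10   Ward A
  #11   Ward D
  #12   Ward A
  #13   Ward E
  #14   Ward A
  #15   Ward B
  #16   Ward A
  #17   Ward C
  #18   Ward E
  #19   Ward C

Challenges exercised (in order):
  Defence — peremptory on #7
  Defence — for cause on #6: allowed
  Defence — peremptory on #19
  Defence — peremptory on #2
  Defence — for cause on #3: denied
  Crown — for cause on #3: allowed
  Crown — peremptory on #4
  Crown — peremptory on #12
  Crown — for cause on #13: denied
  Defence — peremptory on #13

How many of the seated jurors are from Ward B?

1

Removed: #2, #3, #4, #6, #7, #12, #13, #19.
Seated jurors 1–8: #1, #5, #8, #9, #10, #11, #14, #15.
Of those, in Ward B: #15 → 1.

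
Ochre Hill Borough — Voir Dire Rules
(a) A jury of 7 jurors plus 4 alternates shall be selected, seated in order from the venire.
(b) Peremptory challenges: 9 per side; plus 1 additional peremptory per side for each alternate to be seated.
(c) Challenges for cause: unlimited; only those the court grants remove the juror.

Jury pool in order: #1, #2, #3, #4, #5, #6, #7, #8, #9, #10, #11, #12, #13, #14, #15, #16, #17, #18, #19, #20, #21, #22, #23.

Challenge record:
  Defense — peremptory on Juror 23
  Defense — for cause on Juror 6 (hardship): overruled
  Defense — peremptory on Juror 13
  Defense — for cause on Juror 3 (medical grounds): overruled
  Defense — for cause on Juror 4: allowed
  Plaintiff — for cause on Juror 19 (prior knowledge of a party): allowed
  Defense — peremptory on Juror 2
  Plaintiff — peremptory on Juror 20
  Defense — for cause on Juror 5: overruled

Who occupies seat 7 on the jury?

Removed: #2, #4, #13, #19, #20, #23. (#3, #5, #6 stay — for-cause denied.)
Seating in order: seats 1–7 → #1, #3, #5, #6, #7, #8, #9; alternates → #10, #11, #12, #14.
So seat 7 is #9.

9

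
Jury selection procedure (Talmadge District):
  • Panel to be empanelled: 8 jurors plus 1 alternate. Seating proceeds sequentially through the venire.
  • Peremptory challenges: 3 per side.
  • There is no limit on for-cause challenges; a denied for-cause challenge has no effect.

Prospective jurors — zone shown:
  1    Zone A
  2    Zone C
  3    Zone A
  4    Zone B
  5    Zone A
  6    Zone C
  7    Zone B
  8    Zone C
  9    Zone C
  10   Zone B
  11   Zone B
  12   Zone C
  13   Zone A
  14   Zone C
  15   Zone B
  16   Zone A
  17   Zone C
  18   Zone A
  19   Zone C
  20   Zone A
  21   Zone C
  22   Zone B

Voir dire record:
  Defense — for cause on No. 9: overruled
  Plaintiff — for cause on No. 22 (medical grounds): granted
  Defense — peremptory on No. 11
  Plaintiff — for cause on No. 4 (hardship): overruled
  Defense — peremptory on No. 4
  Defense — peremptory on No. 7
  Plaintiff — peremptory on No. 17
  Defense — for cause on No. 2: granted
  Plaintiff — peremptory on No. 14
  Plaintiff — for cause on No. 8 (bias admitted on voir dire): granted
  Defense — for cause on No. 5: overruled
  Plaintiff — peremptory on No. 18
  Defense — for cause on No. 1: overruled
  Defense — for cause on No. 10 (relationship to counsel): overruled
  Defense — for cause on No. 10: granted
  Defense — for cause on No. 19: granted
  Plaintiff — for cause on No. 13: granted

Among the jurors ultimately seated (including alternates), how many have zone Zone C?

Removed: #2, #4, #7, #8, #10, #11, #13, #14, #17, #18, #19, #22.
Seated (9 incl. alternates): #1, #3, #5, #6, #9, #12, #15, #16, #20.
Of those, in Zone C: #6, #9, #12 → 3.

3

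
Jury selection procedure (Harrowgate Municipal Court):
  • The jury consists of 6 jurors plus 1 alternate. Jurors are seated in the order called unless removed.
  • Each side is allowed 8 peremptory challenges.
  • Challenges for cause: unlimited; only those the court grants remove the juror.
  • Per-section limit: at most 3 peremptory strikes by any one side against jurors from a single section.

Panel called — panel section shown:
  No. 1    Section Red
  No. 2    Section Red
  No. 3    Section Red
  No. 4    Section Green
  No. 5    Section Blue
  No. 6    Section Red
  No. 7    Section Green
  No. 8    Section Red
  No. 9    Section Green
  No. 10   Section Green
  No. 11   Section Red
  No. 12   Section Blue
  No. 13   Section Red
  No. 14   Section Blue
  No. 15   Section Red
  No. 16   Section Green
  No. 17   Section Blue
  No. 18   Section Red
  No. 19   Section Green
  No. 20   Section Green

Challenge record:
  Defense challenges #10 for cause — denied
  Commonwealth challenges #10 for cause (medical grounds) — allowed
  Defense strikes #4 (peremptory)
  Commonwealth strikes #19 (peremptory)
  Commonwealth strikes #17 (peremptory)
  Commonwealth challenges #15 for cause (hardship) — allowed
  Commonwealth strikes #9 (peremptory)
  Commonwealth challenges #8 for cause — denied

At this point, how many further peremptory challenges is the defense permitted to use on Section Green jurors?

Defense peremptories so far: #4 — 1 of 8 used, 7 left overall.
Against Section Green: #4 — 1 used; per-section cap 3 leaves 2.
Binding limit: min(7, 2) = 2.

2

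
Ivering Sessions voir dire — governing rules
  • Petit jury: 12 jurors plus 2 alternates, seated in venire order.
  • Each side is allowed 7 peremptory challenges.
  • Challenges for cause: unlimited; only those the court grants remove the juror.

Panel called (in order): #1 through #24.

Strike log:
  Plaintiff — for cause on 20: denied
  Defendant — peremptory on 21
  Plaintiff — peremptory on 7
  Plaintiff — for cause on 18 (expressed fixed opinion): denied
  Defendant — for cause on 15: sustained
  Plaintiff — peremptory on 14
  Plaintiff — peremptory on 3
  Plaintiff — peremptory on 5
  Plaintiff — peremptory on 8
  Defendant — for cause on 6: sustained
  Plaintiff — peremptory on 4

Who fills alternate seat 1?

22

Removed: #3, #4, #5, #6, #7, #8, #14, #15, #21. (#18, #20 stay — for-cause denied.)
Seating in order: seats 1–12 → #1, #2, #9, #10, #11, #12, #13, #16, #17, #18, #19, #20; alternates → #22, #23.
So alternate 1 is #22.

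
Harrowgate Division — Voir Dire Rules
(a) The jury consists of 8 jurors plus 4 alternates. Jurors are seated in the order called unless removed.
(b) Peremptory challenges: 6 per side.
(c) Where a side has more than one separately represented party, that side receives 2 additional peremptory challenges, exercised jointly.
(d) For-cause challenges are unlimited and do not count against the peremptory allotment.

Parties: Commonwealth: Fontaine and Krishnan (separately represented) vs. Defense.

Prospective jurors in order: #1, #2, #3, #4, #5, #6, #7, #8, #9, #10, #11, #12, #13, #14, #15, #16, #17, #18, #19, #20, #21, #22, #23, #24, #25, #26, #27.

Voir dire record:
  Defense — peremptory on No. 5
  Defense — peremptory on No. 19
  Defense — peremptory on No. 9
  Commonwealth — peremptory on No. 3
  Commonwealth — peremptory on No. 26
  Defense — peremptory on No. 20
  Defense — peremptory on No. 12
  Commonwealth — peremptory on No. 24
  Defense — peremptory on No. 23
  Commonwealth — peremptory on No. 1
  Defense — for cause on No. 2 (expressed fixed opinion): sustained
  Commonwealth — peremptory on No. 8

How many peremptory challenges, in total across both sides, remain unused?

Commonwealth allotment: 6 base + 2 multi-party = 8. Defense allotment: 6.
Commonwealth peremptories used: #3, #26, #24, #1, #8 — 5.
Defense peremptories used: #5, #19, #9, #20, #12, #23 — 6 (the for-cause on #2 doesn't count).
Remaining: (8 − 5) + (6 − 6) = 3.

3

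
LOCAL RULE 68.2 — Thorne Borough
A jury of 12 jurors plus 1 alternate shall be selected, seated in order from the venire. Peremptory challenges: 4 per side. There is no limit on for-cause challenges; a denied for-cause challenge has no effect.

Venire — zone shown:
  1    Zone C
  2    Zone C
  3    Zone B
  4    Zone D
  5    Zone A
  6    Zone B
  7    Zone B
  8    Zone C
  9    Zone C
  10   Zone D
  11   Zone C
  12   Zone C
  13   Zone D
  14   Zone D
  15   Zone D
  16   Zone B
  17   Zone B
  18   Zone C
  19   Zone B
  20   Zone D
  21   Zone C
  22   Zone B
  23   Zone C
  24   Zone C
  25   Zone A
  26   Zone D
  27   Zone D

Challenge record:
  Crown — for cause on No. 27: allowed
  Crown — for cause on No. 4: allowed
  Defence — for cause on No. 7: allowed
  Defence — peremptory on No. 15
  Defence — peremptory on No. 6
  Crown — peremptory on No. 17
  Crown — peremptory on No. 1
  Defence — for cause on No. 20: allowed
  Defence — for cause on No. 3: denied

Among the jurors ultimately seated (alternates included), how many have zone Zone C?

Removed: #1, #4, #6, #7, #15, #17, #20, #27.
Seated (13 incl. alternates): #2, #3, #5, #8, #9, #10, #11, #12, #13, #14, #16, #18, #19.
Of those, in Zone C: #2, #8, #9, #11, #12, #18 → 6.

6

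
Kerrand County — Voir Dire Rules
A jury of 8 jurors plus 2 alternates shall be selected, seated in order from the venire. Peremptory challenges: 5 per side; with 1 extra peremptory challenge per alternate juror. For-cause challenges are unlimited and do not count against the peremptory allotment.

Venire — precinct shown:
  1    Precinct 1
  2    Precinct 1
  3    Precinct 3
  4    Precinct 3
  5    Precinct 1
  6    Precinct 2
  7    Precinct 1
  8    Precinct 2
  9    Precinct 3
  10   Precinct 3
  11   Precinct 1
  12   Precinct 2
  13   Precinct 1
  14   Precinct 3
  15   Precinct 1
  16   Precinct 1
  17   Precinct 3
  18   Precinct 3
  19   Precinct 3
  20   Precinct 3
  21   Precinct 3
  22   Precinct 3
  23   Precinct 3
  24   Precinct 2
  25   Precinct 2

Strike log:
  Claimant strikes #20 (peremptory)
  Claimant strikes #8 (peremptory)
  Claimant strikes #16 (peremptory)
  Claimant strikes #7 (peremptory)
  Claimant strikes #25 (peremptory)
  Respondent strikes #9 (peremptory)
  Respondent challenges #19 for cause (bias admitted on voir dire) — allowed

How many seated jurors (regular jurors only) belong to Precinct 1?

Removed: #7, #8, #9, #16, #19, #20, #25.
Seated jurors 1–8: #1, #2, #3, #4, #5, #6, #10, #11 (alternates #12, #13 not counted).
Of those, in Precinct 1: #1, #2, #5, #11 → 4.

4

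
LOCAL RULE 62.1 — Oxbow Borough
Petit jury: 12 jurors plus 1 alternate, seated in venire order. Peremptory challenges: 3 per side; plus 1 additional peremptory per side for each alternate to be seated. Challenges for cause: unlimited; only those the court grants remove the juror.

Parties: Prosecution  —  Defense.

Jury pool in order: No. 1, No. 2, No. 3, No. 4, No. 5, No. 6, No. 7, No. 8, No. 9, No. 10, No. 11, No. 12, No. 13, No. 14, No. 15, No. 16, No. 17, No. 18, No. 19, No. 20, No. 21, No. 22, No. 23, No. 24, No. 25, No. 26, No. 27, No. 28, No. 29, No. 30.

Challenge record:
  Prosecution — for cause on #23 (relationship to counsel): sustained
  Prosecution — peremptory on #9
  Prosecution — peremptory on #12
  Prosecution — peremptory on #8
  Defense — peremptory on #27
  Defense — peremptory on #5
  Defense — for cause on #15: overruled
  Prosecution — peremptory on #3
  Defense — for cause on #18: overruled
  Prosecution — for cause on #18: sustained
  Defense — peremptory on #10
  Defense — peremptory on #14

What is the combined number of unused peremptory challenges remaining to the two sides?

Prosecution allotment: 3 base + 1 × 1 alternate = 4. Defense allotment: 3 base + 1 × 1 alternate = 4.
Prosecution peremptories used: #9, #12, #8, #3 — 4 (for-cause on #23, #18 don't count).
Defense peremptories used: #27, #5, #10, #14 — 4 (for-cause on #15, #18 don't count).
Remaining: (4 − 4) + (4 − 4) = 0.

0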